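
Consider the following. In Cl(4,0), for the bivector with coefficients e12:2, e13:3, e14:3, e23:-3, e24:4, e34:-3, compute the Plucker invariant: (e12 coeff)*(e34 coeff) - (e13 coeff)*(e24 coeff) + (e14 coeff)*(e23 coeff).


Plucker relation: af - be + cd
a*f = 2*(-3) = -6
b*e = 3*4 = 12
c*d = 3*(-3) = -9
af - be + cd = -6 - 12 + (-9)
= -27


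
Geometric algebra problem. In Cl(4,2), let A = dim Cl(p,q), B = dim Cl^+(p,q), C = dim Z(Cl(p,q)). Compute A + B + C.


n = 4 + 2 = 6
Total dim = 2^6 = 64
Even subalgebra dim = 2^5 = 32
n is even, so center dim = 1
Sum = 64 + 32 + 1 = 97


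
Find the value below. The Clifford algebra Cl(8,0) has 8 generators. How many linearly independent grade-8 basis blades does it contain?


Number of grade-k basis blades in Cl(p,q) with n = p + q is C(n, k).
n = 8 + 0 = 8
C(8, 8) = 8! / (8! * 0!)
= 40320 / (40320 * 1)
= 1


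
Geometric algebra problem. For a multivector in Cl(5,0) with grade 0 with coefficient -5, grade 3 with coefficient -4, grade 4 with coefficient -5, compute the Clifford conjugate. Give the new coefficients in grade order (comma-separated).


Clifford conjugate sign for grade k: (-1)^(k(k+1)/2)
Grade 0: (-1)^(0*1/2) = (-1)^0 = 1, coeff -5 -> -5
Grade 3: (-1)^(3*4/2) = (-1)^6 = 1, coeff -4 -> -4
Grade 4: (-1)^(4*5/2) = (-1)^10 = 1, coeff -5 -> -5
Conjugated coefficients: -5, -4, -5


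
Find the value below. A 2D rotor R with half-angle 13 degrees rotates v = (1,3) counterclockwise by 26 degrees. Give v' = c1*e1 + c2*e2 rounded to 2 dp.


Rotor R = cos(13deg) - sin(13deg)*e12
Rotation angle theta = 2 * 13 = 26 degrees
v' = R*v*~R rotates v by theta.
cos(26deg) = 0.8988, sin(26deg) = 0.4384
v'_1 = 1*cos(26deg) - 3*sin(26deg)
= 1*0.8988 - 3*0.4384
= -0.42
v'_2 = 1*sin(26deg) + 3*cos(26deg)
= 1*0.4384 + 3*0.8988
= 3.13
v' = -0.42*e1 + 3.13*e2


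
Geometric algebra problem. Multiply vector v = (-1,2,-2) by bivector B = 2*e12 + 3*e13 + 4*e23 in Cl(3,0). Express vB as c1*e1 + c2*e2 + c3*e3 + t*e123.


vB has grade-1 (vector) and grade-3 (trivector) parts: vB = (v _| B) + (v ^ B).
Vector part <vB>_1:
  e1: -v2*b12 - v3*b13 = -(2)*(2) - (-2)*(3) = 2
  e2: v1*b12 - v3*b23 = (-1)*(2) - (-2)*(4) = 6
  e3: v1*b13 + v2*b23 = (-1)*(3) + (2)*(4) = 5
Trivector part <vB>_3:
  e123: v1*b23 - v2*b13 + v3*b12 = (-1)*(4) - (2)*(3) + (-2)*(2) = -14
vB = 2*e1 + 6*e2 + 5*e3 - 14*e123


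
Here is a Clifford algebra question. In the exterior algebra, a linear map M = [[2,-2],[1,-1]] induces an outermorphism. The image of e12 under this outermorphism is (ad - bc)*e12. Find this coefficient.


The outermorphism of a linear map f sends e1^e2 to f(e1)^f(e2).
f(e1) = 2*e1 + 1*e2
f(e2) = -2*e1 - 1*e2
f(e1) ^ f(e2) = (2*e1 + 1*e2) ^ (-2*e1 - 1*e2)
= 2*(-1)*e12 + 1*(-2)*e21
= (-2 - (-2))*e12
= 0*e12
Coefficient = 0


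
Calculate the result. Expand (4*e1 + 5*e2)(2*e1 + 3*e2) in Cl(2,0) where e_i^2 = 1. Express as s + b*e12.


Expand: (4*e1 + 5*e2)(2*e1 + 3*e2)
= 4*2*e1e1 + 4*3*e1e2 + 5*2*e2e1 + 5*3*e2e2
Using e1^2 = e2^2 = 1, e2e1 = -e1e2:
Scalar part s = 4*2 + 5*3 = 8 + 15 = 23
Bivector part b = 4*3 - 5*2 = 12 - 10 = 2
uv = 23 + 2*e12


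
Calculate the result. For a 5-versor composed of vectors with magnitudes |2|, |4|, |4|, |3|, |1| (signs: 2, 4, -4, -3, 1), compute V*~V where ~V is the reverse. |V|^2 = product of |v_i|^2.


Each vector v_i has |v_i|^2 = s_i^2
Squared scales: 2^2 = 4, 4^2 = 16, (-4)^2 = 16, (-3)^2 = 9, 1^2 = 1
|V|^2 = 4 * 16 * 16 * 9 * 1
= 9216


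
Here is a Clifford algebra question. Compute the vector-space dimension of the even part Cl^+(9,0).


Even subalgebra dimension = 2^(n-1)
n = 9 + 0 = 9
2^(9 - 1) = 2^8 = 256
Verification: sum of C(9,k) for even k = 1 + 36 + 126 + 84 + 9 = 256
Result = 256


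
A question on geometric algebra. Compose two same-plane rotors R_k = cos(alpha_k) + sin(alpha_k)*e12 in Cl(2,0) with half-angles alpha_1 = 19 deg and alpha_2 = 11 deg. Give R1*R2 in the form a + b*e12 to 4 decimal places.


Same-plane rotors commute and their half-angles add:
R1*R2 = cos(a1 + a2) + sin(a1 + a2)*e12.
a1 + a2 = 19 + 11 = 30 deg
cos(30 deg) = 0.8660
sin(30 deg) = 0.5000
R1*R2 = 0.8660 + 0.5000*e12


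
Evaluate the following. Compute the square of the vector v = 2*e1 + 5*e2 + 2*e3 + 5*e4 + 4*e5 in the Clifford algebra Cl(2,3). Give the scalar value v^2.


v^2 = sum of c_i^2 * e_i^2
Positive signature terms (e_i^2 = +1): 2^2 + 5^2 = 29
Negative signature terms (e_j^2 = -1): 2^2 + 5^2 + 4^2 = 45
v^2 = 29 - 45 = -16


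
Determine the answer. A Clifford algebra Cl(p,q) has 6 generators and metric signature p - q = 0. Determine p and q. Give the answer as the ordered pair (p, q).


We need p + q = 6 and p - q = 0.
Adding: 2p = 6 + 0 = 6, so p = 3.
Then q = 6 - 3 = 3.
(p, q) = (3, 3)


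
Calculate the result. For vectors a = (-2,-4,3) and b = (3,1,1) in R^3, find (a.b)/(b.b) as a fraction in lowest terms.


Projection coefficient = (a . b) / (b . b)
a . b = (-2)*3 + (-4)*1 + 3*1
= -6 + (-4) + 3 = -7
b . b = 3^2 + 1^2 + 1^2
= 9 + 1 + 1 = 11
Coefficient = -7/11
In lowest terms: -7/11


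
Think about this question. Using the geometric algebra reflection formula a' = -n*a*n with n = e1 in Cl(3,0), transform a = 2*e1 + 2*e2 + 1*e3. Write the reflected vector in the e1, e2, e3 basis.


Reflection formula: a' = -n*a*n, with n = e1 (unit vector, n^2 = 1).
For reflection through hyperplane perp to e1:
The component along e1 flips sign, others stay.
a = (2, 2, 1)
a' = (-2, 2, 1)
a' = -2*e1 + 2*e2 + 1*e3


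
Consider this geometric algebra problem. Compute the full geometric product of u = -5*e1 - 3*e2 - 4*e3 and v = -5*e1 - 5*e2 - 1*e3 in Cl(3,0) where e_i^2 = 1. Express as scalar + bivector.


In Cl(3,0): e_i^2 = 1, e_ie_j = -e_je_i for i != j.
Scalar part = u . v = (-5)*(-5) + (-3)*(-5) + (-4)*(-1)
= 25 + 15 + 4 = 44
e12 coeff = (-5)*(-5) - (-3)*(-5) = 25 - 15 = 10
e13 coeff = (-5)*(-1) - (-4)*(-5) = 5 - 20 = -15
e23 coeff = (-3)*(-1) - (-4)*(-5) = 3 - 20 = -17
uv = 44 + 10*e12 - 15*e13 - 17*e23


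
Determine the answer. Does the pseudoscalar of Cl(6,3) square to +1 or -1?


The pseudoscalar I = e1...e_n (product of all n generators) of Cl(p,q) satisfies I^2 = (-1)^(q + n(n-1)/2).
p = 6, q = 3, n = p + q = 9
n(n-1)/2 = 9 * 8 / 2 = 36
Exponent = q + n(n-1)/2 = 3 + 36 = 39
I^2 = (-1)^39 = -1


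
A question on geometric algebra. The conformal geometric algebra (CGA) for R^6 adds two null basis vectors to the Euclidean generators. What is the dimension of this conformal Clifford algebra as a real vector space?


The conformal model of R^6 uses Cl(7,1): the 6 Euclidean generators plus two extra orthogonal generators e+ (e+^2 = +1) and e- (e-^2 = -1), from which the null vectors e0, einf are built.
Number of generators m = 6 + 2 = 8.
dim Cl(p,q) = 2^m = 2^8 = 256


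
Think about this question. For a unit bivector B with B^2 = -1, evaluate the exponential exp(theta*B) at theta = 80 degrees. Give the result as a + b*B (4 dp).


For a unit bivector B with B^2 = -1, the exponential series gives
e^(theta*B) = cos(theta) + sin(theta)*B (the GA analogue of Euler's formula).
theta = 80 degrees = 1.396263 rad
cos(80 deg) = 0.1736
sin(80 deg) = 0.9848
exp(theta*B) = 0.1736 + 0.9848*B


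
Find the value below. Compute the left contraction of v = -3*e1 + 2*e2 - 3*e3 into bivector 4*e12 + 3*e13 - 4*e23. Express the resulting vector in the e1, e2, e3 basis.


Left contraction v _| B = <vB>_1 (grade-1 part of the geometric product vB).
Using e1_|e12 = e2, e2_|e12 = -e1, e1_|e13 = e3, e3_|e13 = -e1, e2_|e23 = e3, e3_|e23 = -e2:
e1 coeff: -v2*b12 - v3*b13 = -(2)*(4) - (-3)*(3) = 1
e2 coeff: v1*b12 - v3*b23 = (-3)*(4) - (-3)*(-4) = -24
e3 coeff: v1*b13 + v2*b23 = (-3)*(3) + (2)*(-4) = -17
v _| B = 1*e1 - 24*e2 - 17*e3


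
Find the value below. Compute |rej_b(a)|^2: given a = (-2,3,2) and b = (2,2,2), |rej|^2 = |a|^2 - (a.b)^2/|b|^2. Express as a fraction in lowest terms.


|a|^2 = (-2)^2 + 3^2 + 2^2 = 17
|b|^2 = 2^2 + 2^2 + 2^2 = 12
a . b = (-2)*2 + 3*2 + 2*2 = 6
(a.b)^2 = 6^2 = 36
|rej|^2 = 17 - 36/12
= (204 - 36)/12
= 168/12
In lowest terms: 14/1


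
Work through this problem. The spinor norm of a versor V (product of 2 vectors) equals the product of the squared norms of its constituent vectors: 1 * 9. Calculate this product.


Spinor norm N(V) = |v1|^2 * |v2|^2 * ... * |v2|^2
= 1 * 9
Running product: 1, 9
N(V) = 9


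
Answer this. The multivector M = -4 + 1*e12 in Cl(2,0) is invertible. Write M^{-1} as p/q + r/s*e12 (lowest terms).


M = -4 + 1*e12, where e12^2 = -1.
Since M commutes with its reverse ~M = a - b*e12, M * ~M = a^2 - b^2*e12^2 = a^2 + b^2.
So M^{-1} = ~M / (a^2 + b^2) = (a - b*e12)/(a^2 + b^2).
a^2 + b^2 = 16 + 1 = 17
Scalar part = -4/17 = -4/17
Bivector coeff = -1/17 = -1/17
M^{-1} = -4/17 - 1/17*e12


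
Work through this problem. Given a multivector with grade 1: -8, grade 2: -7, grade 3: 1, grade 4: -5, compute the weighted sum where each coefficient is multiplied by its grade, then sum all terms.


Grade-weighted sum = sum of grade_k * coefficient_k
1*(-8) = -8
2*(-7) = -14
3*1 = 3
4*(-5) = -20
Total = -8 + (-14) + 3 + (-20) = -39


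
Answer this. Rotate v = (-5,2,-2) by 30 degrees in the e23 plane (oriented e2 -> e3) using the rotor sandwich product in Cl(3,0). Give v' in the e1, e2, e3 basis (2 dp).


Rotor R = cos(15deg) - sin(15deg)*e23
Rotation angle theta = 2 * 15 = 30 degrees in the e23 plane (e2 -> e3).
The component perpendicular to the plane (e1) is invariant: v'_1 = v1 = -5.00
cos(30deg) = 0.8660, sin(30deg) = 0.5000
v'_2 = v2*cos(theta) - v3*sin(theta) = 2*0.8660 - (-2)*0.5000 = 2.73
v'_3 = v2*sin(theta) + v3*cos(theta) = 2*0.5000 + (-2)*0.8660 = -0.73
v' = -5.00*e1 + 2.73*e2 - 0.73*e3


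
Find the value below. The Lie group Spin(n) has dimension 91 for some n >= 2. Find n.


dim Spin(n) = dim so(n) = n(n-1)/2.
Solve n(n-1)/2 = 91, i.e. n^2 - n - 182 = 0.
Discriminant = 1 + 8*91 = 729
n = (1 + sqrt(729))/2 = (1 + 27)/2 = 14


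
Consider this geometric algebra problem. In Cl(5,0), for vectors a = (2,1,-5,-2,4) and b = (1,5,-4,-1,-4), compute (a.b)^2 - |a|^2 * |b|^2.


a . b = 2*1 + 1*5 + (-5)*(-4) + (-2)*(-1) + 4*(-4)
= 2 + 5 + 20 + 2 + (-16) = 13
|a|^2 = 2^2 + 1^2 + (-5)^2 + (-2)^2 + 4^2 = 50
|b|^2 = 1^2 + 5^2 + (-4)^2 + (-1)^2 + (-4)^2 = 59
(a.b)^2 = 13^2 = 169
|a|^2 * |b|^2 = 50 * 59 = 2950
Result = 169 - 2950 = -2781


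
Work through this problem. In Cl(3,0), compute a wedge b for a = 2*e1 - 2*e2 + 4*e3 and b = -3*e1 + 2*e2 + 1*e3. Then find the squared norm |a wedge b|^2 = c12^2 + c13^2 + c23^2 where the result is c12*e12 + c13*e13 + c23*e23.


a wedge b = (a1*b2 - a2*b1)*e12 + (a1*b3 - a3*b1)*e13 + (a2*b3 - a3*b2)*e23
e12 coeff: 2*2 - (-2)*(-3) = 4 - 6 = -2
e13 coeff: 2*1 - 4*(-3) = 2 - (-12) = 14
e23 coeff: (-2)*1 - 4*2 = -2 - 8 = -10
|a wedge b|^2 = (-2)^2 + 14^2 + (-10)^2
= 4 + 196 + 100
= 300


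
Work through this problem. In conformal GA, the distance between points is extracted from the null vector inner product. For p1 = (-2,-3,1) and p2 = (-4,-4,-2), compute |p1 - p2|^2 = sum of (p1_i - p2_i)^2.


p1 - p2 = (2, 1, 3)
|p1 - p2|^2 = 2^2 + 1^2 + 3^2
= 4 + 1 + 9
= 14


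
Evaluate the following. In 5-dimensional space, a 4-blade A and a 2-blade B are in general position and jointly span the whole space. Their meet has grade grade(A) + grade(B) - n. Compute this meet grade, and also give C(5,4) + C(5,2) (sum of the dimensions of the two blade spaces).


Meet grade = grade(A) + grade(B) - n
= 4 + 2 - 5 = 1
C(5,4) = 5
C(5,2) = 10
dim_A + dim_B = 5 + 10 = 15


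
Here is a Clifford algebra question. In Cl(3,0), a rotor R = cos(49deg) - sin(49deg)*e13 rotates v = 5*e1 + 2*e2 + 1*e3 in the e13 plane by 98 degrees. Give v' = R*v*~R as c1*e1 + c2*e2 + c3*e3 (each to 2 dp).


Rotor R = cos(49deg) - sin(49deg)*e13
Rotation angle theta = 2 * 49 = 98 degrees in the e13 plane (e1 -> e3).
The component perpendicular to the plane (e2) is invariant: v'_2 = v2 = 2.00
cos(98deg) = -0.1392, sin(98deg) = 0.9903
v'_1 = v1*cos(theta) - v3*sin(theta) = 5*(-0.1392) - 1*0.9903 = -1.69
v'_3 = v1*sin(theta) + v3*cos(theta) = 5*0.9903 + 1*(-0.1392) = 4.81
v' = -1.69*e1 + 2.00*e2 + 4.81*e3


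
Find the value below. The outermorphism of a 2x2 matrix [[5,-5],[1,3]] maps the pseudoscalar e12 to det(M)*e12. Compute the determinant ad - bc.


The outermorphism of a linear map f sends e1^e2 to f(e1)^f(e2).
f(e1) = 5*e1 + 1*e2
f(e2) = -5*e1 + 3*e2
f(e1) ^ f(e2) = (5*e1 + 1*e2) ^ (-5*e1 + 3*e2)
= 5*3*e12 + 1*(-5)*e21
= (15 - (-5))*e12
= 20*e12
Coefficient = 20


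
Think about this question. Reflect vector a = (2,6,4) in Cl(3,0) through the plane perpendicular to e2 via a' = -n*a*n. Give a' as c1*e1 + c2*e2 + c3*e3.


Reflection formula: a' = -n*a*n, with n = e2 (unit vector, n^2 = 1).
For reflection through hyperplane perp to e2:
The component along e2 flips sign, others stay.
a = (2, 6, 4)
a' = (2, -6, 4)
a' = 2*e1 - 6*e2 + 4*e3


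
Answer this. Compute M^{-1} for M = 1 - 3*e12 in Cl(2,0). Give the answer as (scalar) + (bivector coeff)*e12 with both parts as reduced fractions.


M = 1 - 3*e12, where e12^2 = -1.
Since M commutes with its reverse ~M = a - b*e12, M * ~M = a^2 - b^2*e12^2 = a^2 + b^2.
So M^{-1} = ~M / (a^2 + b^2) = (a - b*e12)/(a^2 + b^2).
a^2 + b^2 = 1 + 9 = 10
Scalar part = 1/10 = 1/10
Bivector coeff = 3/10 = 3/10
M^{-1} = 1/10 + 3/10*e12


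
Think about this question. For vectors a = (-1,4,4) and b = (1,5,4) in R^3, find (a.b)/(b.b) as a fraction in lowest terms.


Projection coefficient = (a . b) / (b . b)
a . b = (-1)*1 + 4*5 + 4*4
= -1 + 20 + 16 = 35
b . b = 1^2 + 5^2 + 4^2
= 1 + 25 + 16 = 42
Coefficient = 35/42
In lowest terms: 5/6


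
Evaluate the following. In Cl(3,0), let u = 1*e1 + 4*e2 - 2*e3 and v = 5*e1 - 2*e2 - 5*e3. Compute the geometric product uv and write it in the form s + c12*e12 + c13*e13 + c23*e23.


In Cl(3,0): e_i^2 = 1, e_ie_j = -e_je_i for i != j.
Scalar part = u . v = 1*5 + 4*(-2) + (-2)*(-5)
= 5 + (-8) + 10 = 7
e12 coeff = 1*(-2) - 4*5 = -2 - 20 = -22
e13 coeff = 1*(-5) - (-2)*5 = -5 - (-10) = 5
e23 coeff = 4*(-5) - (-2)*(-2) = -20 - 4 = -24
uv = 7 - 22*e12 + 5*e13 - 24*e23


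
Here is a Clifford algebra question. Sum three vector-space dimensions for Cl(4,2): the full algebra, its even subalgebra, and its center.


n = 4 + 2 = 6
Total dim = 2^6 = 64
Even subalgebra dim = 2^5 = 32
n is even, so center dim = 1
Sum = 64 + 32 + 1 = 97


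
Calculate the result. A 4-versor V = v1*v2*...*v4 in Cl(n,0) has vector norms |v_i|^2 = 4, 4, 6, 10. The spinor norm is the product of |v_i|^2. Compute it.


Spinor norm N(V) = |v1|^2 * |v2|^2 * ... * |v4|^2
= 4 * 4 * 6 * 10
Running product: 4, 16, 96, 960
N(V) = 960


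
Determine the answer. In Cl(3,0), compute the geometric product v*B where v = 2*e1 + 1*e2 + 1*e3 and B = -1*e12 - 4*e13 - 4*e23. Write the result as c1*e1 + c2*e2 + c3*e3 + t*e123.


vB has grade-1 (vector) and grade-3 (trivector) parts: vB = (v _| B) + (v ^ B).
Vector part <vB>_1:
  e1: -v2*b12 - v3*b13 = -(1)*(-1) - (1)*(-4) = 5
  e2: v1*b12 - v3*b23 = (2)*(-1) - (1)*(-4) = 2
  e3: v1*b13 + v2*b23 = (2)*(-4) + (1)*(-4) = -12
Trivector part <vB>_3:
  e123: v1*b23 - v2*b13 + v3*b12 = (2)*(-4) - (1)*(-4) + (1)*(-1) = -5
vB = 5*e1 + 2*e2 - 12*e3 - 5*e123


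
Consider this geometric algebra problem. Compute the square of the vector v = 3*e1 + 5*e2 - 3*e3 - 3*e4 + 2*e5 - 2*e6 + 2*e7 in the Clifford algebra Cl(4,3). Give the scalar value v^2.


v^2 = sum of c_i^2 * e_i^2
Positive signature terms (e_i^2 = +1): 3^2 + 5^2 + (-3)^2 + (-3)^2 = 52
Negative signature terms (e_j^2 = -1): 2^2 + (-2)^2 + 2^2 = 12
v^2 = 52 - 12 = 40


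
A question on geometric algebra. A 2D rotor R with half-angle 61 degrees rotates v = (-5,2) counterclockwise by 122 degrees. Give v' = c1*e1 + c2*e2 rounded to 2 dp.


Rotor R = cos(61deg) - sin(61deg)*e12
Rotation angle theta = 2 * 61 = 122 degrees
v' = R*v*~R rotates v by theta.
cos(122deg) = -0.5299, sin(122deg) = 0.8480
v'_1 = -5*cos(122deg) - 2*sin(122deg)
= -5*(-0.5299) - 2*0.8480
= 0.95
v'_2 = -5*sin(122deg) + 2*cos(122deg)
= -5*0.8480 + 2*(-0.5299)
= -5.30
v' = 0.95*e1 - 5.30*e2


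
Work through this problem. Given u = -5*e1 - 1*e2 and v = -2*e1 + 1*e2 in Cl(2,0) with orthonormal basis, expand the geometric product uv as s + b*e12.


Expand: (-5*e1 - 1*e2)(-2*e1 + 1*e2)
= (-5)*(-2)*e1e1 + (-5)*1*e1e2 + (-1)*(-2)*e2e1 + (-1)*1*e2e2
Using e1^2 = e2^2 = 1, e2e1 = -e1e2:
Scalar part s = (-5)*(-2) + (-1)*1 = 10 + (-1) = 9
Bivector part b = (-5)*1 - (-1)*(-2) = -5 - 2 = -7
uv = 9 - 7*e12


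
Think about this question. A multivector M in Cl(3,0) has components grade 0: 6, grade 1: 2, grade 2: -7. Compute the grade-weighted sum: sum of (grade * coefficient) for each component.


Grade-weighted sum = sum of grade_k * coefficient_k
0*6 = 0
1*2 = 2
2*(-7) = -14
Total = 0 + 2 + (-14) = -12


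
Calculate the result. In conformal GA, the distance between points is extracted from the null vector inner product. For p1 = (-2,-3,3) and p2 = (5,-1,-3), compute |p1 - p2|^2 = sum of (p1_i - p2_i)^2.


p1 - p2 = (-7, -2, 6)
|p1 - p2|^2 = (-7)^2 + (-2)^2 + 6^2
= 49 + 4 + 36
= 89


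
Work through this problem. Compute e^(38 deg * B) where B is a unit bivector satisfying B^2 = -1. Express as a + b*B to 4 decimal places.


For a unit bivector B with B^2 = -1, the exponential series gives
e^(theta*B) = cos(theta) + sin(theta)*B (the GA analogue of Euler's formula).
theta = 38 degrees = 0.663225 rad
cos(38 deg) = 0.7880
sin(38 deg) = 0.6157
exp(theta*B) = 0.7880 + 0.6157*B


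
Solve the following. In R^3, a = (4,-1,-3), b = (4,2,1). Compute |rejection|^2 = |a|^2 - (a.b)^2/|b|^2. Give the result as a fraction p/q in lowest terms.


|a|^2 = 4^2 + (-1)^2 + (-3)^2 = 26
|b|^2 = 4^2 + 2^2 + 1^2 = 21
a . b = 4*4 + (-1)*2 + (-3)*1 = 11
(a.b)^2 = 11^2 = 121
|rej|^2 = 26 - 121/21
= (546 - 121)/21
= 425/21
In lowest terms: 425/21


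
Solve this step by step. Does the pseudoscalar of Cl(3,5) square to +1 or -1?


The pseudoscalar I = e1...e_n (product of all n generators) of Cl(p,q) satisfies I^2 = (-1)^(q + n(n-1)/2).
p = 3, q = 5, n = p + q = 8
n(n-1)/2 = 8 * 7 / 2 = 28
Exponent = q + n(n-1)/2 = 5 + 28 = 33
I^2 = (-1)^33 = -1


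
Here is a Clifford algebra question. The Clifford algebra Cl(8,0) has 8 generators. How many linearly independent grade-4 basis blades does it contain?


Number of grade-k basis blades in Cl(p,q) with n = p + q is C(n, k).
n = 8 + 0 = 8
C(8, 4) = 8! / (4! * 4!)
= 40320 / (24 * 24)
= 70


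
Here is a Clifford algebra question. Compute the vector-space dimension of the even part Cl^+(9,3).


Even subalgebra dimension = 2^(n-1)
n = 9 + 3 = 12
2^(12 - 1) = 2^11 = 2048
Verification: sum of C(12,k) for even k = 1 + 66 + 495 + 924 + 495 + 66 + 1 = 2048
Result = 2048


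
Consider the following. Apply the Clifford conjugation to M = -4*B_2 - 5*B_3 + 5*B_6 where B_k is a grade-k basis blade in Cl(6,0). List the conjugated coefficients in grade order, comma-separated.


Clifford conjugate sign for grade k: (-1)^(k(k+1)/2)
Grade 2: (-1)^(2*3/2) = (-1)^3 = -1, coeff -4 -> 4
Grade 3: (-1)^(3*4/2) = (-1)^6 = 1, coeff -5 -> -5
Grade 6: (-1)^(6*7/2) = (-1)^21 = -1, coeff 5 -> -5
Conjugated coefficients: 4, -5, -5


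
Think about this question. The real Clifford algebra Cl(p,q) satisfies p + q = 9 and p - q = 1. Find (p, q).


We need p + q = 9 and p - q = 1.
Adding: 2p = 9 + 1 = 10, so p = 5.
Then q = 9 - 5 = 4.
(p, q) = (5, 4)


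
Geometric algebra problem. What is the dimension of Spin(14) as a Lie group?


Spin(n) double-covers SO(n); both have Lie algebra so(n) of dimension n(n-1)/2.
n = 14
n(n-1) = 14 * 13 = 182
dim Spin(14) = 182/2 = 91


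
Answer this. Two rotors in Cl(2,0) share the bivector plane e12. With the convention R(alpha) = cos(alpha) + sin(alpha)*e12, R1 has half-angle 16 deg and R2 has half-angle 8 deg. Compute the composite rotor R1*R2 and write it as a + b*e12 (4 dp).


Same-plane rotors commute and their half-angles add:
R1*R2 = cos(a1 + a2) + sin(a1 + a2)*e12.
a1 + a2 = 16 + 8 = 24 deg
cos(24 deg) = 0.9135
sin(24 deg) = 0.4067
R1*R2 = 0.9135 + 0.4067*e12


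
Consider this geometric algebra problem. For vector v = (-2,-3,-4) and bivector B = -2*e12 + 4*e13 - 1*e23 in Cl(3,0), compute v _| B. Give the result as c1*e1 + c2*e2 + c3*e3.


Left contraction v _| B = <vB>_1 (grade-1 part of the geometric product vB).
Using e1_|e12 = e2, e2_|e12 = -e1, e1_|e13 = e3, e3_|e13 = -e1, e2_|e23 = e3, e3_|e23 = -e2:
e1 coeff: -v2*b12 - v3*b13 = -(-3)*(-2) - (-4)*(4) = 10
e2 coeff: v1*b12 - v3*b23 = (-2)*(-2) - (-4)*(-1) = 0
e3 coeff: v1*b13 + v2*b23 = (-2)*(4) + (-3)*(-1) = -5
v _| B = 10*e1 + 0*e2 - 5*e3


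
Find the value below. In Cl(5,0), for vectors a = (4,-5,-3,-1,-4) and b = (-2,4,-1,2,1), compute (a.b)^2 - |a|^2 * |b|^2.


a . b = 4*(-2) + (-5)*4 + (-3)*(-1) + (-1)*2 + (-4)*1
= -8 + (-20) + 3 + (-2) + (-4) = -31
|a|^2 = 4^2 + (-5)^2 + (-3)^2 + (-1)^2 + (-4)^2 = 67
|b|^2 = (-2)^2 + 4^2 + (-1)^2 + 2^2 + 1^2 = 26
(a.b)^2 = (-31)^2 = 961
|a|^2 * |b|^2 = 67 * 26 = 1742
Result = 961 - 1742 = -781


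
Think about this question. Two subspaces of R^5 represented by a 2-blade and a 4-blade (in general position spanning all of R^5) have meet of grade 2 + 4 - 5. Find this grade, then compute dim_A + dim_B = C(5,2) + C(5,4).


Meet grade = grade(A) + grade(B) - n
= 2 + 4 - 5 = 1
C(5,2) = 10
C(5,4) = 5
dim_A + dim_B = 10 + 5 = 15


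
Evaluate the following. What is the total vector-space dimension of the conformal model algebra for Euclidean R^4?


The conformal model of R^4 uses Cl(5,1): the 4 Euclidean generators plus two extra orthogonal generators e+ (e+^2 = +1) and e- (e-^2 = -1), from which the null vectors e0, einf are built.
Number of generators m = 4 + 2 = 6.
dim Cl(p,q) = 2^m = 2^6 = 64


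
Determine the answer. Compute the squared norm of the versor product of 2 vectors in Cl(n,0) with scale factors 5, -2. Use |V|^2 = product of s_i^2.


Each vector v_i has |v_i|^2 = s_i^2
Squared scales: 5^2 = 25, (-2)^2 = 4
|V|^2 = 25 * 4
= 100


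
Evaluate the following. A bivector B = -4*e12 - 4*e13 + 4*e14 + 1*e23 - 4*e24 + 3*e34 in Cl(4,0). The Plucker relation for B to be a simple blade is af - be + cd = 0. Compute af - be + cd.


Plucker relation: af - be + cd
a*f = (-4)*3 = -12
b*e = (-4)*(-4) = 16
c*d = 4*1 = 4
af - be + cd = -12 - 16 + 4
= -24


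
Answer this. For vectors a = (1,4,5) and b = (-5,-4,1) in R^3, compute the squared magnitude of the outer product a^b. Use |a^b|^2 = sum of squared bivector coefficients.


a wedge b = (a1*b2 - a2*b1)*e12 + (a1*b3 - a3*b1)*e13 + (a2*b3 - a3*b2)*e23
e12 coeff: 1*(-4) - 4*(-5) = -4 - (-20) = 16
e13 coeff: 1*1 - 5*(-5) = 1 - (-25) = 26
e23 coeff: 4*1 - 5*(-4) = 4 - (-20) = 24
|a wedge b|^2 = 16^2 + 26^2 + 24^2
= 256 + 676 + 576
= 1508


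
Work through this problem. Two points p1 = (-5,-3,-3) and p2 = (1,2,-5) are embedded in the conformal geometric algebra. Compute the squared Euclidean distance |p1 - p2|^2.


p1 - p2 = (-6, -5, 2)
|p1 - p2|^2 = (-6)^2 + (-5)^2 + 2^2
= 36 + 25 + 4
= 65


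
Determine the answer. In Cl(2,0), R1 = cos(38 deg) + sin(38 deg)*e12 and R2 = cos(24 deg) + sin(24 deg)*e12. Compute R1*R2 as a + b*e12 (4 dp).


Same-plane rotors commute and their half-angles add:
R1*R2 = cos(a1 + a2) + sin(a1 + a2)*e12.
a1 + a2 = 38 + 24 = 62 deg
cos(62 deg) = 0.4695
sin(62 deg) = 0.8829
R1*R2 = 0.4695 + 0.8829*e12


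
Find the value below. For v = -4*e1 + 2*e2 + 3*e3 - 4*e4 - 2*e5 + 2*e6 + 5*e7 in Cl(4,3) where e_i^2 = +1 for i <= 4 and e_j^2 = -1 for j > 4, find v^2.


v^2 = sum of c_i^2 * e_i^2
Positive signature terms (e_i^2 = +1): (-4)^2 + 2^2 + 3^2 + (-4)^2 = 45
Negative signature terms (e_j^2 = -1): (-2)^2 + 2^2 + 5^2 = 33
v^2 = 45 - 33 = 12


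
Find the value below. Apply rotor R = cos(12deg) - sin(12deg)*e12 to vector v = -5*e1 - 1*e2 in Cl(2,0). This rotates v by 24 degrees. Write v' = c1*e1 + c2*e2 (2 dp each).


Rotor R = cos(12deg) - sin(12deg)*e12
Rotation angle theta = 2 * 12 = 24 degrees
v' = R*v*~R rotates v by theta.
cos(24deg) = 0.9135, sin(24deg) = 0.4067
v'_1 = -5*cos(24deg) - (-1)*sin(24deg)
= -5*0.9135 - (-1)*0.4067
= -4.16
v'_2 = -5*sin(24deg) + (-1)*cos(24deg)
= -5*0.4067 + (-1)*0.9135
= -2.95
v' = -4.16*e1 - 2.95*e2


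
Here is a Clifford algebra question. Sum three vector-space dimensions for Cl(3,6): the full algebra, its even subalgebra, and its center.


n = 3 + 6 = 9
Total dim = 2^9 = 512
Even subalgebra dim = 2^8 = 256
n is odd, so center dim = 2
Sum = 512 + 256 + 2 = 770


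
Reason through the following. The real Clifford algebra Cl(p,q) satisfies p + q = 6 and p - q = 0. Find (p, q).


We need p + q = 6 and p - q = 0.
Adding: 2p = 6 + 0 = 6, so p = 3.
Then q = 6 - 3 = 3.
(p, q) = (3, 3)


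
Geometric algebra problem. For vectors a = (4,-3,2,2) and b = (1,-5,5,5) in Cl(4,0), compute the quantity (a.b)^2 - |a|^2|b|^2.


a . b = 4*1 + (-3)*(-5) + 2*5 + 2*5
= 4 + 15 + 10 + 10 = 39
|a|^2 = 4^2 + (-3)^2 + 2^2 + 2^2 = 33
|b|^2 = 1^2 + (-5)^2 + 5^2 + 5^2 = 76
(a.b)^2 = 39^2 = 1521
|a|^2 * |b|^2 = 33 * 76 = 2508
Result = 1521 - 2508 = -987


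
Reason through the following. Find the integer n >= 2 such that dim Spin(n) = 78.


dim Spin(n) = dim so(n) = n(n-1)/2.
Solve n(n-1)/2 = 78, i.e. n^2 - n - 156 = 0.
Discriminant = 1 + 8*78 = 625
n = (1 + sqrt(625))/2 = (1 + 25)/2 = 13


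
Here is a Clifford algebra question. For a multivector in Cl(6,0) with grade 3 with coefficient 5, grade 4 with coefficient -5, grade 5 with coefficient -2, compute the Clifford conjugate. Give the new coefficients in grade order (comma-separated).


Clifford conjugate sign for grade k: (-1)^(k(k+1)/2)
Grade 3: (-1)^(3*4/2) = (-1)^6 = 1, coeff 5 -> 5
Grade 4: (-1)^(4*5/2) = (-1)^10 = 1, coeff -5 -> -5
Grade 5: (-1)^(5*6/2) = (-1)^15 = -1, coeff -2 -> 2
Conjugated coefficients: 5, -5, 2


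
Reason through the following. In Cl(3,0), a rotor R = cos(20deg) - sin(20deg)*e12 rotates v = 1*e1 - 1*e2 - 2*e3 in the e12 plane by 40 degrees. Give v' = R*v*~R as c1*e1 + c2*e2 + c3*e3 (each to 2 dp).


Rotor R = cos(20deg) - sin(20deg)*e12
Rotation angle theta = 2 * 20 = 40 degrees in the e12 plane (e1 -> e2).
The component perpendicular to the plane (e3) is invariant: v'_3 = v3 = -2.00
cos(40deg) = 0.7660, sin(40deg) = 0.6428
v'_1 = v1*cos(theta) - v2*sin(theta) = 1*0.7660 - (-1)*0.6428 = 1.41
v'_2 = v1*sin(theta) + v2*cos(theta) = 1*0.6428 + (-1)*0.7660 = -0.12
v' = 1.41*e1 - 0.12*e2 - 2.00*e3


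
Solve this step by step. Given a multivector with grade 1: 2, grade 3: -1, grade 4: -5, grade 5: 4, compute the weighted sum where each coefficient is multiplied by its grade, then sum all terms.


Grade-weighted sum = sum of grade_k * coefficient_k
1*2 = 2
3*(-1) = -3
4*(-5) = -20
5*4 = 20
Total = 2 + (-3) + (-20) + 20 = -1


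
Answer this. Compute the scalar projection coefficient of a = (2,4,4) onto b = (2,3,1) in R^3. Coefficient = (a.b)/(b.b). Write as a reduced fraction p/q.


Projection coefficient = (a . b) / (b . b)
a . b = 2*2 + 4*3 + 4*1
= 4 + 12 + 4 = 20
b . b = 2^2 + 3^2 + 1^2
= 4 + 9 + 1 = 14
Coefficient = 20/14
In lowest terms: 10/7


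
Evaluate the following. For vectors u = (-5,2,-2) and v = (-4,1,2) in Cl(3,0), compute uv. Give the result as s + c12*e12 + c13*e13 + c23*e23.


In Cl(3,0): e_i^2 = 1, e_ie_j = -e_je_i for i != j.
Scalar part = u . v = (-5)*(-4) + 2*1 + (-2)*2
= 20 + 2 + (-4) = 18
e12 coeff = (-5)*1 - 2*(-4) = -5 - (-8) = 3
e13 coeff = (-5)*2 - (-2)*(-4) = -10 - 8 = -18
e23 coeff = 2*2 - (-2)*1 = 4 - (-2) = 6
uv = 18 + 3*e12 - 18*e13 + 6*e23


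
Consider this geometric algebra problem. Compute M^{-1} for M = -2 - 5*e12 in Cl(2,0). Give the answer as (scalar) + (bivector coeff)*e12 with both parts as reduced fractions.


M = -2 - 5*e12, where e12^2 = -1.
Since M commutes with its reverse ~M = a - b*e12, M * ~M = a^2 - b^2*e12^2 = a^2 + b^2.
So M^{-1} = ~M / (a^2 + b^2) = (a - b*e12)/(a^2 + b^2).
a^2 + b^2 = 4 + 25 = 29
Scalar part = -2/29 = -2/29
Bivector coeff = 5/29 = 5/29
M^{-1} = -2/29 + 5/29*e12


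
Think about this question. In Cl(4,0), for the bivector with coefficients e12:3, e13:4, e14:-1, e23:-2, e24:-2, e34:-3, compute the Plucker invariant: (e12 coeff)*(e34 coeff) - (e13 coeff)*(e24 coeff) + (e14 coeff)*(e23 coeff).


Plucker relation: af - be + cd
a*f = 3*(-3) = -9
b*e = 4*(-2) = -8
c*d = (-1)*(-2) = 2
af - be + cd = -9 - (-8) + 2
= 1


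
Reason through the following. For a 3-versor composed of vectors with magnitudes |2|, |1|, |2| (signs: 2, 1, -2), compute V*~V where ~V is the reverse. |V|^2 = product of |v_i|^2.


Each vector v_i has |v_i|^2 = s_i^2
Squared scales: 2^2 = 4, 1^2 = 1, (-2)^2 = 4
|V|^2 = 4 * 1 * 4
= 16


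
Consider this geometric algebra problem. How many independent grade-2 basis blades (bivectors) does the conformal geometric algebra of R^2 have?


The conformal model of R^2 uses Cl(3,1) with m = 2 + 2 = 4 generators.
Number of grade-2 blades = C(m, 2) = C(4, 2)
= 4*3/2 = 6


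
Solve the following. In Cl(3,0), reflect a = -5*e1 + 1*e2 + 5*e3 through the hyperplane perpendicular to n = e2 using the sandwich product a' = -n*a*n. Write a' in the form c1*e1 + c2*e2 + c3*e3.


Reflection formula: a' = -n*a*n, with n = e2 (unit vector, n^2 = 1).
For reflection through hyperplane perp to e2:
The component along e2 flips sign, others stay.
a = (-5, 1, 5)
a' = (-5, -1, 5)
a' = -5*e1 - 1*e2 + 5*e3


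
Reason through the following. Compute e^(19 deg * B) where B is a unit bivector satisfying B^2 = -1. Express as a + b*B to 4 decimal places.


For a unit bivector B with B^2 = -1, the exponential series gives
e^(theta*B) = cos(theta) + sin(theta)*B (the GA analogue of Euler's formula).
theta = 19 degrees = 0.331613 rad
cos(19 deg) = 0.9455
sin(19 deg) = 0.3256
exp(theta*B) = 0.9455 + 0.3256*B


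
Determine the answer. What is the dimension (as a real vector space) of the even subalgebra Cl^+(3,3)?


Even subalgebra dimension = 2^(n-1)
n = 3 + 3 = 6
2^(6 - 1) = 2^5 = 32
Verification: sum of C(6,k) for even k = 1 + 15 + 15 + 1 = 32
Result = 32


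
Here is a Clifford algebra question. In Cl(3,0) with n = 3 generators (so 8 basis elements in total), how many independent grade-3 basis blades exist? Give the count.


Number of grade-k basis blades in Cl(p,q) with n = p + q is C(n, k).
n = 3 + 0 = 3
C(3, 3) = 3! / (3! * 0!)
= 6 / (6 * 1)
= 1


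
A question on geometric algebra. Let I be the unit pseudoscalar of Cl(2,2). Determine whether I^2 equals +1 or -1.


The pseudoscalar I = e1...e_n (product of all n generators) of Cl(p,q) satisfies I^2 = (-1)^(q + n(n-1)/2).
p = 2, q = 2, n = p + q = 4
n(n-1)/2 = 4 * 3 / 2 = 6
Exponent = q + n(n-1)/2 = 2 + 6 = 8
I^2 = (-1)^8 = +1


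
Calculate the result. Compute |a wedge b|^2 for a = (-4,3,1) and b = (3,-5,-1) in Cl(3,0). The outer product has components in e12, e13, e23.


a wedge b = (a1*b2 - a2*b1)*e12 + (a1*b3 - a3*b1)*e13 + (a2*b3 - a3*b2)*e23
e12 coeff: (-4)*(-5) - 3*3 = 20 - 9 = 11
e13 coeff: (-4)*(-1) - 1*3 = 4 - 3 = 1
e23 coeff: 3*(-1) - 1*(-5) = -3 - (-5) = 2
|a wedge b|^2 = 11^2 + 1^2 + 2^2
= 121 + 1 + 4
= 126


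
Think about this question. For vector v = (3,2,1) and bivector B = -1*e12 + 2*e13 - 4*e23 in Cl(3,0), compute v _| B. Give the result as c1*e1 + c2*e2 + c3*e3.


Left contraction v _| B = <vB>_1 (grade-1 part of the geometric product vB).
Using e1_|e12 = e2, e2_|e12 = -e1, e1_|e13 = e3, e3_|e13 = -e1, e2_|e23 = e3, e3_|e23 = -e2:
e1 coeff: -v2*b12 - v3*b13 = -(2)*(-1) - (1)*(2) = 0
e2 coeff: v1*b12 - v3*b23 = (3)*(-1) - (1)*(-4) = 1
e3 coeff: v1*b13 + v2*b23 = (3)*(2) + (2)*(-4) = -2
v _| B = 0*e1 + 1*e2 - 2*e3


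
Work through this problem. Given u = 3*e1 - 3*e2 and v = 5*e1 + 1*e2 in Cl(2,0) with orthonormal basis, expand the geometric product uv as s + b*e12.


Expand: (3*e1 - 3*e2)(5*e1 + 1*e2)
= 3*5*e1e1 + 3*1*e1e2 + (-3)*5*e2e1 + (-3)*1*e2e2
Using e1^2 = e2^2 = 1, e2e1 = -e1e2:
Scalar part s = 3*5 + (-3)*1 = 15 + (-3) = 12
Bivector part b = 3*1 - (-3)*5 = 3 - (-15) = 18
uv = 12 + 18*e12


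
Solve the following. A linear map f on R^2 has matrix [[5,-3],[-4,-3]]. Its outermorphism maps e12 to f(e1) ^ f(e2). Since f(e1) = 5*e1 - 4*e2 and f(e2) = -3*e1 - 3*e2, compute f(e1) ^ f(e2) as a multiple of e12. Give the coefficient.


The outermorphism of a linear map f sends e1^e2 to f(e1)^f(e2).
f(e1) = 5*e1 - 4*e2
f(e2) = -3*e1 - 3*e2
f(e1) ^ f(e2) = (5*e1 - 4*e2) ^ (-3*e1 - 3*e2)
= 5*(-3)*e12 + (-4)*(-3)*e21
= (-15 - 12)*e12
= -27*e12
Coefficient = -27


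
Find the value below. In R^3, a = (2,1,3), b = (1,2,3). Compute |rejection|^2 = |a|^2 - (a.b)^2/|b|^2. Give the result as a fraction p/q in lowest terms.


|a|^2 = 2^2 + 1^2 + 3^2 = 14
|b|^2 = 1^2 + 2^2 + 3^2 = 14
a . b = 2*1 + 1*2 + 3*3 = 13
(a.b)^2 = 13^2 = 169
|rej|^2 = 14 - 169/14
= (196 - 169)/14
= 27/14
In lowest terms: 27/14


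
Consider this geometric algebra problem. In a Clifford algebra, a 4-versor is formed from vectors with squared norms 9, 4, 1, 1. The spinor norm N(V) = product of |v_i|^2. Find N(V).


Spinor norm N(V) = |v1|^2 * |v2|^2 * ... * |v4|^2
= 9 * 4 * 1 * 1
Running product: 9, 36, 36, 36
N(V) = 36


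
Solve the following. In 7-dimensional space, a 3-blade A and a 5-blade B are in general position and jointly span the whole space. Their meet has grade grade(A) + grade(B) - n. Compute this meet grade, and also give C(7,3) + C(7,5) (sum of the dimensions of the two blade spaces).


Meet grade = grade(A) + grade(B) - n
= 3 + 5 - 7 = 1
C(7,3) = 35
C(7,5) = 21
dim_A + dim_B = 35 + 21 = 56


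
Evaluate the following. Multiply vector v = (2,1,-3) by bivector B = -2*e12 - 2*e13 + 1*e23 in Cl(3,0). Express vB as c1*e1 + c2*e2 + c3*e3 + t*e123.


vB has grade-1 (vector) and grade-3 (trivector) parts: vB = (v _| B) + (v ^ B).
Vector part <vB>_1:
  e1: -v2*b12 - v3*b13 = -(1)*(-2) - (-3)*(-2) = -4
  e2: v1*b12 - v3*b23 = (2)*(-2) - (-3)*(1) = -1
  e3: v1*b13 + v2*b23 = (2)*(-2) + (1)*(1) = -3
Trivector part <vB>_3:
  e123: v1*b23 - v2*b13 + v3*b12 = (2)*(1) - (1)*(-2) + (-3)*(-2) = 10
vB = -4*e1 - 1*e2 - 3*e3 + 10*e123


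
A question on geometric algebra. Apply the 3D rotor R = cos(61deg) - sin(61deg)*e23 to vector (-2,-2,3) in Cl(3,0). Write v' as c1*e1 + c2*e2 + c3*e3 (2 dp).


Rotor R = cos(61deg) - sin(61deg)*e23
Rotation angle theta = 2 * 61 = 122 degrees in the e23 plane (e2 -> e3).
The component perpendicular to the plane (e1) is invariant: v'_1 = v1 = -2.00
cos(122deg) = -0.5299, sin(122deg) = 0.8480
v'_2 = v2*cos(theta) - v3*sin(theta) = -2*(-0.5299) - 3*0.8480 = -1.48
v'_3 = v2*sin(theta) + v3*cos(theta) = -2*0.8480 + 3*(-0.5299) = -3.29
v' = -2.00*e1 - 1.48*e2 - 3.29*e3


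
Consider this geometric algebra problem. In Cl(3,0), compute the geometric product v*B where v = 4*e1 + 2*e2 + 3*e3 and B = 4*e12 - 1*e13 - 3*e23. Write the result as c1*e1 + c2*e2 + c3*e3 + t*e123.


vB has grade-1 (vector) and grade-3 (trivector) parts: vB = (v _| B) + (v ^ B).
Vector part <vB>_1:
  e1: -v2*b12 - v3*b13 = -(2)*(4) - (3)*(-1) = -5
  e2: v1*b12 - v3*b23 = (4)*(4) - (3)*(-3) = 25
  e3: v1*b13 + v2*b23 = (4)*(-1) + (2)*(-3) = -10
Trivector part <vB>_3:
  e123: v1*b23 - v2*b13 + v3*b12 = (4)*(-3) - (2)*(-1) + (3)*(4) = 2
vB = -5*e1 + 25*e2 - 10*e3 + 2*e123


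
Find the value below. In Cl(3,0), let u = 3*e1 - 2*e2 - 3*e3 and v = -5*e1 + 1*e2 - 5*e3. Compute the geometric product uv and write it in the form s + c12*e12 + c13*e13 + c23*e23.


In Cl(3,0): e_i^2 = 1, e_ie_j = -e_je_i for i != j.
Scalar part = u . v = 3*(-5) + (-2)*1 + (-3)*(-5)
= -15 + (-2) + 15 = -2
e12 coeff = 3*1 - (-2)*(-5) = 3 - 10 = -7
e13 coeff = 3*(-5) - (-3)*(-5) = -15 - 15 = -30
e23 coeff = (-2)*(-5) - (-3)*1 = 10 - (-3) = 13
uv = -2 - 7*e12 - 30*e13 + 13*e23


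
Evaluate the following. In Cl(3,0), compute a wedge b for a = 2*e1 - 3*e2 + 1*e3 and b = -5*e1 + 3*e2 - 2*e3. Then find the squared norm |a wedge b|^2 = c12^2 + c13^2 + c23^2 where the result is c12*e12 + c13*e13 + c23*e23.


a wedge b = (a1*b2 - a2*b1)*e12 + (a1*b3 - a3*b1)*e13 + (a2*b3 - a3*b2)*e23
e12 coeff: 2*3 - (-3)*(-5) = 6 - 15 = -9
e13 coeff: 2*(-2) - 1*(-5) = -4 - (-5) = 1
e23 coeff: (-3)*(-2) - 1*3 = 6 - 3 = 3
|a wedge b|^2 = (-9)^2 + 1^2 + 3^2
= 81 + 1 + 9
= 91


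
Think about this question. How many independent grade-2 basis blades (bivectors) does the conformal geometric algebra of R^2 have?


The conformal model of R^2 uses Cl(3,1) with m = 2 + 2 = 4 generators.
Number of grade-2 blades = C(m, 2) = C(4, 2)
= 4*3/2 = 6


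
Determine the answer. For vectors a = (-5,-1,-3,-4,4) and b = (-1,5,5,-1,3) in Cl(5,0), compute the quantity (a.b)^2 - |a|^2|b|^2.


a . b = (-5)*(-1) + (-1)*5 + (-3)*5 + (-4)*(-1) + 4*3
= 5 + (-5) + (-15) + 4 + 12 = 1
|a|^2 = (-5)^2 + (-1)^2 + (-3)^2 + (-4)^2 + 4^2 = 67
|b|^2 = (-1)^2 + 5^2 + 5^2 + (-1)^2 + 3^2 = 61
(a.b)^2 = 1^2 = 1
|a|^2 * |b|^2 = 67 * 61 = 4087
Result = 1 - 4087 = -4086


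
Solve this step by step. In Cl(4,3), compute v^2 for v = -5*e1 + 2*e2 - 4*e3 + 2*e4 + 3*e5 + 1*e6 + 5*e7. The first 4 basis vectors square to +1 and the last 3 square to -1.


v^2 = sum of c_i^2 * e_i^2
Positive signature terms (e_i^2 = +1): (-5)^2 + 2^2 + (-4)^2 + 2^2 = 49
Negative signature terms (e_j^2 = -1): 3^2 + 1^2 + 5^2 = 35
v^2 = 49 - 35 = 14


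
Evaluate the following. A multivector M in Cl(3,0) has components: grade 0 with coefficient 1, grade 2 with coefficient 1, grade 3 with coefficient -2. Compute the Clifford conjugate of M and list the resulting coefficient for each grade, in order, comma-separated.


Clifford conjugate sign for grade k: (-1)^(k(k+1)/2)
Grade 0: (-1)^(0*1/2) = (-1)^0 = 1, coeff 1 -> 1
Grade 2: (-1)^(2*3/2) = (-1)^3 = -1, coeff 1 -> -1
Grade 3: (-1)^(3*4/2) = (-1)^6 = 1, coeff -2 -> -2
Conjugated coefficients: 1, -1, -2


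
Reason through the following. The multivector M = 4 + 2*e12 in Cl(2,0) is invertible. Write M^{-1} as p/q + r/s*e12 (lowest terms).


M = 4 + 2*e12, where e12^2 = -1.
Since M commutes with its reverse ~M = a - b*e12, M * ~M = a^2 - b^2*e12^2 = a^2 + b^2.
So M^{-1} = ~M / (a^2 + b^2) = (a - b*e12)/(a^2 + b^2).
a^2 + b^2 = 16 + 4 = 20
Scalar part = 4/20 = 1/5
Bivector coeff = -2/20 = -1/10
M^{-1} = 1/5 - 1/10*e12


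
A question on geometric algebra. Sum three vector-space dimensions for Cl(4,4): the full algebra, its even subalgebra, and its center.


n = 4 + 4 = 8
Total dim = 2^8 = 256
Even subalgebra dim = 2^7 = 128
n is even, so center dim = 1
Sum = 256 + 128 + 1 = 385


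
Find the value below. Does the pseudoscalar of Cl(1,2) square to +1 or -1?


The pseudoscalar I = e1...e_n (product of all n generators) of Cl(p,q) satisfies I^2 = (-1)^(q + n(n-1)/2).
p = 1, q = 2, n = p + q = 3
n(n-1)/2 = 3 * 2 / 2 = 3
Exponent = q + n(n-1)/2 = 2 + 3 = 5
I^2 = (-1)^5 = -1


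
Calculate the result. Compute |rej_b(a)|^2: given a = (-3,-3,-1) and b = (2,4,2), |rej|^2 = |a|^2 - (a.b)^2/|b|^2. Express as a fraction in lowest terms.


|a|^2 = (-3)^2 + (-3)^2 + (-1)^2 = 19
|b|^2 = 2^2 + 4^2 + 2^2 = 24
a . b = (-3)*2 + (-3)*4 + (-1)*2 = -20
(a.b)^2 = (-20)^2 = 400
|rej|^2 = 19 - 400/24
= (456 - 400)/24
= 56/24
In lowest terms: 7/3


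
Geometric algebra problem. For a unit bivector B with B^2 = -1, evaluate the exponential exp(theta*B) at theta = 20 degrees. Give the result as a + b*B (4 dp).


For a unit bivector B with B^2 = -1, the exponential series gives
e^(theta*B) = cos(theta) + sin(theta)*B (the GA analogue of Euler's formula).
theta = 20 degrees = 0.349066 rad
cos(20 deg) = 0.9397
sin(20 deg) = 0.3420
exp(theta*B) = 0.9397 + 0.3420*B


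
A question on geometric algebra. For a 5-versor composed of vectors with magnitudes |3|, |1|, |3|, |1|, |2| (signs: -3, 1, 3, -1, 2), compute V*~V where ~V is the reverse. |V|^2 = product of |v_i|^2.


Each vector v_i has |v_i|^2 = s_i^2
Squared scales: (-3)^2 = 9, 1^2 = 1, 3^2 = 9, (-1)^2 = 1, 2^2 = 4
|V|^2 = 9 * 1 * 9 * 1 * 4
= 324


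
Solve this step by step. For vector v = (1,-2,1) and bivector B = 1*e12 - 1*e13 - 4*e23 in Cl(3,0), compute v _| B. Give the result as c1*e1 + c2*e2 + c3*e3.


Left contraction v _| B = <vB>_1 (grade-1 part of the geometric product vB).
Using e1_|e12 = e2, e2_|e12 = -e1, e1_|e13 = e3, e3_|e13 = -e1, e2_|e23 = e3, e3_|e23 = -e2:
e1 coeff: -v2*b12 - v3*b13 = -(-2)*(1) - (1)*(-1) = 3
e2 coeff: v1*b12 - v3*b23 = (1)*(1) - (1)*(-4) = 5
e3 coeff: v1*b13 + v2*b23 = (1)*(-1) + (-2)*(-4) = 7
v _| B = 3*e1 + 5*e2 + 7*e3
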